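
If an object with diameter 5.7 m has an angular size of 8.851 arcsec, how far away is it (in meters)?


D = size / theta_rad, theta_rad = 8.851 * pi/(180*3600) = 4.291e-05, D = 132833.5098

132833.5098 m


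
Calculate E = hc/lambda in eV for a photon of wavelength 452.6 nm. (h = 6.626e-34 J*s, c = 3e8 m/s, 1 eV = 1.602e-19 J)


E = hc/lambda = 6.626e-34 * 3e8 / 4.526e-07 = 4.392e-19 J = 2.7415 eV

2.7415 eV


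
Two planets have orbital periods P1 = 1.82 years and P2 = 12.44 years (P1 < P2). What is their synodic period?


1/P_syn = |1/P1 - 1/P2| = |1/1.82 - 1/12.44| => P_syn = 2.1319

2.1319 years


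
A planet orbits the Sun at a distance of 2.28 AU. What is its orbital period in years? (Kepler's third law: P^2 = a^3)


P = a^(3/2) = 2.28^1.5 = 3.4427

3.4427 years


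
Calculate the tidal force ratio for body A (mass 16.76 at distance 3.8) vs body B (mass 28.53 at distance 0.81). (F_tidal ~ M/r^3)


Ratio = (M1/r1^3) / (M2/r2^3) = (16.76/3.8^3) / (28.53/0.81^3) = 0.0057

0.0057


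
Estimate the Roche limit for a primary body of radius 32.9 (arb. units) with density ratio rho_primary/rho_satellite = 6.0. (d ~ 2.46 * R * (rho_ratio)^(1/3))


d_Roche = 2.46 * 32.9 * 6.0^(1/3) = 147.0668

147.0668


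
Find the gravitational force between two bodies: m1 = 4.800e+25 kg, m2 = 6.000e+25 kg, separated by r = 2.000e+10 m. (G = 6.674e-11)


F = G*m1*m2/r^2 = 6.674e-11 * 4.800e+25 * 6.000e+25 / (2.000e+10)^2 = 6.674e-11 * 2.880e+51 / 4.000e+20 = 4.805e+20

4.805e+20 N


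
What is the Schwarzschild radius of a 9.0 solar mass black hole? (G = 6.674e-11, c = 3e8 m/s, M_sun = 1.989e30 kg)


M = 9.0 * 1.989e30 kg = 1.7901e+31 kg. rs = 2GM/c^2 = 2 * 6.674e-11 * 1.7901e+31 / (3e8)^2 = 26549.172

26549.172 m


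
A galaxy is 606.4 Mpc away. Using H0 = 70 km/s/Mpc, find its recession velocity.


v = H0 * d = 70 * 606.4 = 42448.0

42448.0 km/s


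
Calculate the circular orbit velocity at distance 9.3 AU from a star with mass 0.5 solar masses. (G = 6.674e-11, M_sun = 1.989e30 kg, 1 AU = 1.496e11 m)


v = sqrt(GM/r) = sqrt(6.674e-11 * 9.945e+29 / 1.391e+12) = 6906.9804

6906.9804 m/s


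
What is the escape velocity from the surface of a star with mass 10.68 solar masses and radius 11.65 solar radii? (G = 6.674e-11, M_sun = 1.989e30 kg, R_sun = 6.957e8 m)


M = 10.68 * 1.989e30 kg = 2.124252e+31 kg; R = 11.65 * 6.957e8 m = 8.104905e+09 m. v_esc = sqrt(2GM/R) = sqrt(2 * 6.674e-11 * 2.124252e+31 / 8.104905e+09) = 591476.0345

591476.0345 m/s


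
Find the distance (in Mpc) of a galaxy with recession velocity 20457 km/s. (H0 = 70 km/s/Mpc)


d = v / H0 = 20457 / 70 = 292.2429

292.2429 Mpc


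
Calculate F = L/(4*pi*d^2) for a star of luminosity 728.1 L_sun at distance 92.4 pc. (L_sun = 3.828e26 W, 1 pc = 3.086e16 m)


F = L / (4*pi*d^2) = 2.787e+29 / (4*pi*(2.851e+18)^2) = 2.728e-09

2.728e-09 W/m^2


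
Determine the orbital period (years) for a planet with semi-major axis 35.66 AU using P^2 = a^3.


P = a^(3/2) = 35.66^1.5 = 212.9472

212.9472 years


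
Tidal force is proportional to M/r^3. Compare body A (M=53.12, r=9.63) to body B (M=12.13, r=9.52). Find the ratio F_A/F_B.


Ratio = (M1/r1^3) / (M2/r2^3) = (53.12/9.63^3) / (12.13/9.52^3) = 4.2309

4.2309


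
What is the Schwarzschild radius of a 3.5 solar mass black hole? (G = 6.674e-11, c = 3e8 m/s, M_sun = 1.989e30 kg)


M = 3.5 * 1.989e30 kg = 6.9615e+30 kg. rs = 2GM/c^2 = 2 * 6.674e-11 * 6.9615e+30 / (3e8)^2 = 10324.678

10324.678 m


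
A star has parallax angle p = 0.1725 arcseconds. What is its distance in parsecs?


d = 1/p = 1/0.1725 = 5.7971

5.7971 pc


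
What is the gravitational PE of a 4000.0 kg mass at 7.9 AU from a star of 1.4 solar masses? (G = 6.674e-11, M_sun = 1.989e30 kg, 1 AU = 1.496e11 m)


M = 1.4 * 1.989e30 kg = 2.7846e+30 kg; r = 7.9 AU * 1.496e11 m/AU = 1.18184e+12 m. U = -GM*m/r = -(6.674e-11 * 2.7846e+30 * 4000.0) / 1.18184e+12 = -6.290e+11

-6.290e+11 J


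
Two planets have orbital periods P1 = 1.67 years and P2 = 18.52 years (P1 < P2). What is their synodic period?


1/P_syn = |1/P1 - 1/P2| = |1/1.67 - 1/18.52| => P_syn = 1.8355

1.8355 years


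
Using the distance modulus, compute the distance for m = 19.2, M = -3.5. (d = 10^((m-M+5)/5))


d = 10^((m - M + 5)/5) = 10^((19.2 - -3.5 + 5)/5) = 346736.8505

346736.8505 pc


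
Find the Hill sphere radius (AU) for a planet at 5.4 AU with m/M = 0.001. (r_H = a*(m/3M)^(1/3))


r_H = a * (m/3M)^(1/3) = 5.4 * (0.001/3)^(1/3) = 0.3744

0.3744 AU


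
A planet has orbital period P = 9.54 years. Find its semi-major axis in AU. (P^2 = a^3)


a = P^(2/3) = 9.54^(2/3) = 4.4981

4.4981 AU


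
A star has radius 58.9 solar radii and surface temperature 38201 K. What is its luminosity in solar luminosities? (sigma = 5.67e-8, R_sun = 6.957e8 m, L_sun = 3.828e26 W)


R = 58.9 * 6.957e8 m = 4.097673e+10 m. L = 4*pi*R^2*sigma*T^4 = 4*pi*(4.097673e+10)^2 * 5.67e-8 * 38201^4 = 2.547806529e+33 W. L/L_sun = 2.547806529e+33 / 3.828e26 = 6.656e+06

6.656e+06 L_sun


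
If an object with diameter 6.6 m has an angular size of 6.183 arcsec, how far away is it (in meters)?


D = size / theta_rad, theta_rad = 6.183 * pi/(180*3600) = 2.998e-05, D = 220175.9213

220175.9213 m


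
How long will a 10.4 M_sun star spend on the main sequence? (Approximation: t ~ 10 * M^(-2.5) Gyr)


t = 10 * M^(-2.5) = 10 * 10.4^(-2.5) = 0.0287

0.0287 Gyr


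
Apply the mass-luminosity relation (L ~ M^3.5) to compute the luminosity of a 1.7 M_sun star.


L/L_sun = (M/M_sun)^3.5 = 1.7^3.5 = 6.4058

6.4058 L_sun


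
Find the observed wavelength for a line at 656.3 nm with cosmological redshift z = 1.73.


lam_obs = lam_emit * (1 + z) = 656.3 * (1 + 1.73) = 1791.699

1791.699 nm


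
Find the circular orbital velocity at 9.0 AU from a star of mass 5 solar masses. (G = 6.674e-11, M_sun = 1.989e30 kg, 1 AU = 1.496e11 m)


v = sqrt(GM/r) = sqrt(6.674e-11 * 9.945e+30 / 1.346e+12) = 22202.8356

22202.8356 m/s


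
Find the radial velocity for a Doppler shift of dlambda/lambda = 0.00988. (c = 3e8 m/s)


v = (dlambda/lambda) * c = 0.00988 * 3e8 = 2.964e+06

2.964e+06 m/s


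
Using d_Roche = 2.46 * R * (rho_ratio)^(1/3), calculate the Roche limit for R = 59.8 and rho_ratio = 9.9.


d_Roche = 2.46 * 59.8 * 9.9^(1/3) = 315.8746

315.8746


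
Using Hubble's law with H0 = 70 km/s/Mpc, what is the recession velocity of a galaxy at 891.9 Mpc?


v = H0 * d = 70 * 891.9 = 62433.0

62433.0 km/s


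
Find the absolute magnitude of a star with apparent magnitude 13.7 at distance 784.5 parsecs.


M = m - 5*log10(d) + 5 = 13.7 - 5*log10(784.5) + 5 = 4.227

4.227


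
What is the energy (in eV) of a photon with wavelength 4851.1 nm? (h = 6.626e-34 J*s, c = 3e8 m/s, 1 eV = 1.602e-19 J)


E = hc/lambda = 6.626e-34 * 3e8 / 4.851e-06 = 4.098e-20 J = 0.2558 eV

0.2558 eV


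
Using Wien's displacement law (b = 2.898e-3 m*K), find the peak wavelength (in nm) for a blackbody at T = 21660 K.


lam_max = b / T = 2.898e-3 / 21660 = 1.338e-07 m = 133.795 nm

133.795 nm


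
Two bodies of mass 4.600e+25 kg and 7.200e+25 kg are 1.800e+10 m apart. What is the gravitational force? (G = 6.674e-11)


F = G*m1*m2/r^2 = 6.674e-11 * 4.600e+25 * 7.200e+25 / (1.800e+10)^2 = 6.674e-11 * 3.312e+51 / 3.240e+20 = 6.822e+20

6.822e+20 N


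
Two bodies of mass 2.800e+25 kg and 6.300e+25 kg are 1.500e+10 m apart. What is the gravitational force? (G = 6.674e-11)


F = G*m1*m2/r^2 = 6.674e-11 * 2.800e+25 * 6.300e+25 / (1.500e+10)^2 = 6.674e-11 * 1.764e+51 / 2.250e+20 = 5.232e+20

5.232e+20 N


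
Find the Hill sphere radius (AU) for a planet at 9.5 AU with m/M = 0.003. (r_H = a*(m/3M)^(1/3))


r_H = a * (m/3M)^(1/3) = 9.5 * (0.003/3)^(1/3) = 0.95

0.95 AU


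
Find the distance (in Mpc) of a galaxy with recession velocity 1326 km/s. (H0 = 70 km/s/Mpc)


d = v / H0 = 1326 / 70 = 18.9429

18.9429 Mpc


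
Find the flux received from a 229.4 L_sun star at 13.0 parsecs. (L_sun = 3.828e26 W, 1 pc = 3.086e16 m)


F = L / (4*pi*d^2) = 8.781e+28 / (4*pi*(4.012e+17)^2) = 4.342e-08

4.342e-08 W/m^2


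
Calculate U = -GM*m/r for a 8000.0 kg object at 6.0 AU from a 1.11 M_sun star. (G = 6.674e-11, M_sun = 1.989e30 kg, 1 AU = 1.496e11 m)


M = 1.11 * 1.989e30 kg = 2.20779e+30 kg; r = 6.0 AU * 1.496e11 m/AU = 8.976e+11 m. U = -GM*m/r = -(6.674e-11 * 2.20779e+30 * 8000.0) / 8.976e+11 = -1.313e+12

-1.313e+12 J


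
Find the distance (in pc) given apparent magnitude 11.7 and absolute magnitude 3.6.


d = 10^((m - M + 5)/5) = 10^((11.7 - 3.6 + 5)/5) = 416.8694

416.8694 pc


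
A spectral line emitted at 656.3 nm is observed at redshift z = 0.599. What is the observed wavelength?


lam_obs = lam_emit * (1 + z) = 656.3 * (1 + 0.599) = 1049.4237

1049.4237 nm


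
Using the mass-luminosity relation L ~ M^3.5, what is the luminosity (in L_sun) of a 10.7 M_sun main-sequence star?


L/L_sun = (M/M_sun)^3.5 = 10.7^3.5 = 4007.2203

4007.2203 L_sun


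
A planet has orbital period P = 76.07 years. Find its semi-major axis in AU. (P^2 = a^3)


a = P^(2/3) = 76.07^(2/3) = 17.9532

17.9532 AU


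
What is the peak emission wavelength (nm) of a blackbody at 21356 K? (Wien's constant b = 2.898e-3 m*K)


lam_max = b / T = 2.898e-3 / 21356 = 1.357e-07 m = 135.6996 nm

135.6996 nm


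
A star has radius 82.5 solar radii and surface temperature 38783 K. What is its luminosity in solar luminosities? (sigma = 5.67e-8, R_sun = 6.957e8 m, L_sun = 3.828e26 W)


R = 82.5 * 6.957e8 m = 5.739525e+10 m. L = 4*pi*R^2*sigma*T^4 = 4*pi*(5.739525e+10)^2 * 5.67e-8 * 38783^4 = 5.310194489e+33 W. L/L_sun = 5.310194489e+33 / 3.828e26 = 1.387e+07

1.387e+07 L_sun


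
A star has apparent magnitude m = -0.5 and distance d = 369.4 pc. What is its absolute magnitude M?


M = m - 5*log10(d) + 5 = -0.5 - 5*log10(369.4) + 5 = -8.3375

-8.3375


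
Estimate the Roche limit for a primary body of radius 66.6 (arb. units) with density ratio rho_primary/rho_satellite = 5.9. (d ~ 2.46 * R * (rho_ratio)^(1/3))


d_Roche = 2.46 * 66.6 * 5.9^(1/3) = 296.0466

296.0466


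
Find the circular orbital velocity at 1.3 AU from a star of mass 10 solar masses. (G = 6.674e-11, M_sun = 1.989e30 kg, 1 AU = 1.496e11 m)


v = sqrt(GM/r) = sqrt(6.674e-11 * 1.989e+31 / 1.945e+11) = 82617.6847

82617.6847 m/s


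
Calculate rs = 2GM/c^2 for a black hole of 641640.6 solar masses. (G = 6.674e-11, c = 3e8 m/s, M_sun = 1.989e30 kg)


M = 641640.6 * 1.989e30 kg = 1.276223153e+36 kg. rs = 2GM/c^2 = 2 * 6.674e-11 * 1.276223153e+36 / (3e8)^2 = 1.893e+09

1.893e+09 m


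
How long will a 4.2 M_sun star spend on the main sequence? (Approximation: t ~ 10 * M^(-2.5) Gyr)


t = 10 * M^(-2.5) = 10 * 4.2^(-2.5) = 0.2766

0.2766 Gyr


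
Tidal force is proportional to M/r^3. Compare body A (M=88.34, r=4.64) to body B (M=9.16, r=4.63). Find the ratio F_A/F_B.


Ratio = (M1/r1^3) / (M2/r2^3) = (88.34/4.64^3) / (9.16/4.63^3) = 9.5819

9.5819


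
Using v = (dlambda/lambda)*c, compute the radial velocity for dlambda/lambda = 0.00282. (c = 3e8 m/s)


v = (dlambda/lambda) * c = 0.00282 * 3e8 = 846000.0

846000.0 m/s


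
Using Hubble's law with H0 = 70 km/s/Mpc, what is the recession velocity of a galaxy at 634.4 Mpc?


v = H0 * d = 70 * 634.4 = 44408.0

44408.0 km/s


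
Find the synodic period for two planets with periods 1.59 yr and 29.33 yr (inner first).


1/P_syn = |1/P1 - 1/P2| = |1/1.59 - 1/29.33| => P_syn = 1.6811

1.6811 years


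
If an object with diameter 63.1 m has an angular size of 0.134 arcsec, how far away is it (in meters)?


D = size / theta_rad, theta_rad = 0.134 * pi/(180*3600) = 6.497e-07, D = 9.713e+07

9.713e+07 m


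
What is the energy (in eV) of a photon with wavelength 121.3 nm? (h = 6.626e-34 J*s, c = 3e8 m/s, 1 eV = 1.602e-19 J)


E = hc/lambda = 6.626e-34 * 3e8 / 1.213e-07 = 1.639e-18 J = 10.2294 eV

10.2294 eV


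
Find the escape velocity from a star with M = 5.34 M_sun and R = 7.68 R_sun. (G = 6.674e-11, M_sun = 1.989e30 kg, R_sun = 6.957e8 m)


M = 5.34 * 1.989e30 kg = 1.062126e+31 kg; R = 7.68 * 6.957e8 m = 5.342976e+09 m. v_esc = sqrt(2GM/R) = sqrt(2 * 6.674e-11 * 1.062126e+31 / 5.342976e+09) = 515115.3686

515115.3686 m/s


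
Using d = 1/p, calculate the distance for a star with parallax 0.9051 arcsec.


d = 1/p = 1/0.9051 = 1.1049

1.1049 pc


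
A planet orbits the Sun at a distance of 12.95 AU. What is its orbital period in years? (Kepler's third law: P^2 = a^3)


P = a^(3/2) = 12.95^1.5 = 46.602

46.602 years


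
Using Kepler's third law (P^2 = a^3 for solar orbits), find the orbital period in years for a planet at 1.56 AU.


P = a^(3/2) = 1.56^1.5 = 1.9484

1.9484 years


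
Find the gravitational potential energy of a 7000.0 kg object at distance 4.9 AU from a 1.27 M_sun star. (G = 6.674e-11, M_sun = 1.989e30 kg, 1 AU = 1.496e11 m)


M = 1.27 * 1.989e30 kg = 2.52603e+30 kg; r = 4.9 AU * 1.496e11 m/AU = 7.3304e+11 m. U = -GM*m/r = -(6.674e-11 * 2.52603e+30 * 7000.0) / 7.3304e+11 = -1.610e+12

-1.610e+12 J


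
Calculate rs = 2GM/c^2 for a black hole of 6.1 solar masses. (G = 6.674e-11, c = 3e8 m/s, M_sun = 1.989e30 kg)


M = 6.1 * 1.989e30 kg = 1.21329e+31 kg. rs = 2GM/c^2 = 2 * 6.674e-11 * 1.21329e+31 / (3e8)^2 = 17994.4388

17994.4388 m


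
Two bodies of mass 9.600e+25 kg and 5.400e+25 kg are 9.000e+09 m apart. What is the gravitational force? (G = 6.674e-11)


F = G*m1*m2/r^2 = 6.674e-11 * 9.600e+25 * 5.400e+25 / (9.000e+09)^2 = 6.674e-11 * 5.184e+51 / 8.100e+19 = 4.271e+21

4.271e+21 N


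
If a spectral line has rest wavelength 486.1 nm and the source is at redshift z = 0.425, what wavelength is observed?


lam_obs = lam_emit * (1 + z) = 486.1 * (1 + 0.425) = 692.6925

692.6925 nm


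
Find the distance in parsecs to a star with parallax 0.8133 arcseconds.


d = 1/p = 1/0.8133 = 1.2296

1.2296 pc


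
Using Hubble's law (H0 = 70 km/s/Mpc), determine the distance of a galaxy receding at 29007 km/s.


d = v / H0 = 29007 / 70 = 414.3857

414.3857 Mpc


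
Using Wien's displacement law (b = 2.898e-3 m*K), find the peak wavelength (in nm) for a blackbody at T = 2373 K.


lam_max = b / T = 2.898e-3 / 2373 = 1.221e-06 m = 1221.2389 nm

1221.2389 nm


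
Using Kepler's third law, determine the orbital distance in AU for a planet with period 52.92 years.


a = P^(2/3) = 52.92^(2/3) = 14.0955

14.0955 AU


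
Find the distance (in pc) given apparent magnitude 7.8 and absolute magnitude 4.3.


d = 10^((m - M + 5)/5) = 10^((7.8 - 4.3 + 5)/5) = 50.1187

50.1187 pc


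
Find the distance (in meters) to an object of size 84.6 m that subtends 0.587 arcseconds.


D = size / theta_rad, theta_rad = 0.587 * pi/(180*3600) = 2.846e-06, D = 2.973e+07

2.973e+07 m


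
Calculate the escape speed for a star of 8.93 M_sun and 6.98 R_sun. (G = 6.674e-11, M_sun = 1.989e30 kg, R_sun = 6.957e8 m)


M = 8.93 * 1.989e30 kg = 1.776177e+31 kg; R = 6.98 * 6.957e8 m = 4.855986e+09 m. v_esc = sqrt(2GM/R) = sqrt(2 * 6.674e-11 * 1.776177e+31 / 4.855986e+09) = 698735.0148

698735.0148 m/s


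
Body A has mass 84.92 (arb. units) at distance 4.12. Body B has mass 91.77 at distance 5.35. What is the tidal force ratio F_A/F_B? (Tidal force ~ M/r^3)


Ratio = (M1/r1^3) / (M2/r2^3) = (84.92/4.12^3) / (91.77/5.35^3) = 2.0262

2.0262


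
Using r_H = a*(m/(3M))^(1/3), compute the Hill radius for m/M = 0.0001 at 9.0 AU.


r_H = a * (m/3M)^(1/3) = 9.0 * (0.0001/3)^(1/3) = 0.2896

0.2896 AU


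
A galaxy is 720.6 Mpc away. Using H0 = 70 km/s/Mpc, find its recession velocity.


v = H0 * d = 70 * 720.6 = 50442.0

50442.0 km/s


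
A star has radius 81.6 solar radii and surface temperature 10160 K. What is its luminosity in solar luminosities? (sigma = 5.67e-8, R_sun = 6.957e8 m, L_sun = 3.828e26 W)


R = 81.6 * 6.957e8 m = 5.676912e+10 m. L = 4*pi*R^2*sigma*T^4 = 4*pi*(5.676912e+10)^2 * 5.67e-8 * 10160^4 = 2.446763983e+31 W. L/L_sun = 2.446763983e+31 / 3.828e26 = 63917.5544

63917.5544 L_sun


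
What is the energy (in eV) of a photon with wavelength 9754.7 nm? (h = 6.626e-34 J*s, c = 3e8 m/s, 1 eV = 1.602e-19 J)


E = hc/lambda = 6.626e-34 * 3e8 / 9.755e-06 = 2.038e-20 J = 0.1272 eV

0.1272 eV


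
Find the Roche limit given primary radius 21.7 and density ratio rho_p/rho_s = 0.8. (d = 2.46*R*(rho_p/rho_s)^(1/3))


d_Roche = 2.46 * 21.7 * 0.8^(1/3) = 49.5555

49.5555


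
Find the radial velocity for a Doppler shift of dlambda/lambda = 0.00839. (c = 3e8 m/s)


v = (dlambda/lambda) * c = 0.00839 * 3e8 = 2.517e+06

2.517e+06 m/s


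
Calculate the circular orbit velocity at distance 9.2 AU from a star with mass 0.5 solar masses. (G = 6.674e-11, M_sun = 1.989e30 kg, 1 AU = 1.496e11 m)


v = sqrt(GM/r) = sqrt(6.674e-11 * 9.945e+29 / 1.376e+12) = 6944.4169

6944.4169 m/s


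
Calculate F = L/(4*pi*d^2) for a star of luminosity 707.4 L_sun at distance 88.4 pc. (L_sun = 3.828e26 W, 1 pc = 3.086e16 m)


F = L / (4*pi*d^2) = 2.708e+29 / (4*pi*(2.728e+18)^2) = 2.896e-09

2.896e-09 W/m^2


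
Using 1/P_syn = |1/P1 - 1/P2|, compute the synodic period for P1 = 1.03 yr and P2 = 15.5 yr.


1/P_syn = |1/P1 - 1/P2| = |1/1.03 - 1/15.5| => P_syn = 1.1033

1.1033 years


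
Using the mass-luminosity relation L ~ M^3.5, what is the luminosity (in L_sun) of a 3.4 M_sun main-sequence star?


L/L_sun = (M/M_sun)^3.5 = 3.4^3.5 = 72.473

72.473 L_sun


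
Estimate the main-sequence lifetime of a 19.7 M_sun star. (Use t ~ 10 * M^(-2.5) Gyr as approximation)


t = 10 * M^(-2.5) = 10 * 19.7^(-2.5) = 0.0058

0.0058 Gyr


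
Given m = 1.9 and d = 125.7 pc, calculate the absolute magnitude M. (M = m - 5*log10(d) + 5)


M = m - 5*log10(d) + 5 = 1.9 - 5*log10(125.7) + 5 = -3.5967

-3.5967


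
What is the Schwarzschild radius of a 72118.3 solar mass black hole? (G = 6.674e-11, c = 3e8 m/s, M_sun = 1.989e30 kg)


M = 72118.3 * 1.989e30 kg = 1.434432987e+35 kg. rs = 2GM/c^2 = 2 * 6.674e-11 * 1.434432987e+35 / (3e8)^2 = 2.127e+08

2.127e+08 m


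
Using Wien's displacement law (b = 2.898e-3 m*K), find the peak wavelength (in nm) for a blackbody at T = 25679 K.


lam_max = b / T = 2.898e-3 / 25679 = 1.129e-07 m = 112.8549 nm

112.8549 nm


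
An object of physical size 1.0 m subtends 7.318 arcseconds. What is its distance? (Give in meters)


D = size / theta_rad, theta_rad = 7.318 * pi/(180*3600) = 3.548e-05, D = 28185.9533

28185.9533 m


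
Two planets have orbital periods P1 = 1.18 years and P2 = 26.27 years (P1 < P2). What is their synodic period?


1/P_syn = |1/P1 - 1/P2| = |1/1.18 - 1/26.27| => P_syn = 1.2355

1.2355 years


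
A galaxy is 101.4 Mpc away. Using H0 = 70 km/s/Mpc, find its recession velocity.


v = H0 * d = 70 * 101.4 = 7098.0

7098.0 km/s


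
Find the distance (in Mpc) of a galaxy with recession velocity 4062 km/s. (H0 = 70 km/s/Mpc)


d = v / H0 = 4062 / 70 = 58.0286

58.0286 Mpc


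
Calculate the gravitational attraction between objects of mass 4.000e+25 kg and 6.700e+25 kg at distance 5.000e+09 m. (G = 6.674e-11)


F = G*m1*m2/r^2 = 6.674e-11 * 4.000e+25 * 6.700e+25 / (5.000e+09)^2 = 6.674e-11 * 2.680e+51 / 2.500e+19 = 7.155e+21

7.155e+21 N


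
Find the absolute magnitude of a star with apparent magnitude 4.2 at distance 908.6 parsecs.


M = m - 5*log10(d) + 5 = 4.2 - 5*log10(908.6) + 5 = -5.5919

-5.5919


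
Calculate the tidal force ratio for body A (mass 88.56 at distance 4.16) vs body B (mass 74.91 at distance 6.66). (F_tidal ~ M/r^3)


Ratio = (M1/r1^3) / (M2/r2^3) = (88.56/4.16^3) / (74.91/6.66^3) = 4.8511

4.8511


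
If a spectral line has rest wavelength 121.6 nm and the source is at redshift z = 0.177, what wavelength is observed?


lam_obs = lam_emit * (1 + z) = 121.6 * (1 + 0.177) = 143.1232

143.1232 nm


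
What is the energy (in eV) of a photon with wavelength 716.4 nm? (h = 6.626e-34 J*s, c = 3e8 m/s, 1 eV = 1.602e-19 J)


E = hc/lambda = 6.626e-34 * 3e8 / 7.164e-07 = 2.775e-19 J = 1.732 eV

1.732 eV


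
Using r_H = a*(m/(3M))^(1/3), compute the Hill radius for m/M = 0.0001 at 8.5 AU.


r_H = a * (m/3M)^(1/3) = 8.5 * (0.0001/3)^(1/3) = 0.2736

0.2736 AU


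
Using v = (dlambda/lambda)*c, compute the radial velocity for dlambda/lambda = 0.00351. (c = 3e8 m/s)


v = (dlambda/lambda) * c = 0.00351 * 3e8 = 1.053e+06

1.053e+06 m/s


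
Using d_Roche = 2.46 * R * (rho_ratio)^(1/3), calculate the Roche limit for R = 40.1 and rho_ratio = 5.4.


d_Roche = 2.46 * 40.1 * 5.4^(1/3) = 173.0656

173.0656


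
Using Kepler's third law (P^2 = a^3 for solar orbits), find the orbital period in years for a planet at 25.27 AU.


P = a^(3/2) = 25.27^1.5 = 127.0305

127.0305 years


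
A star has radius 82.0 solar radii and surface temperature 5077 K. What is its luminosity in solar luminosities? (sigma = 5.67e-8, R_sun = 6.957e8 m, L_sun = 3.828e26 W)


R = 82.0 * 6.957e8 m = 5.70474e+10 m. L = 4*pi*R^2*sigma*T^4 = 4*pi*(5.70474e+10)^2 * 5.67e-8 * 5077^4 = 1.540612042e+30 W. L/L_sun = 1.540612042e+30 / 3.828e26 = 4024.5874

4024.5874 L_sun


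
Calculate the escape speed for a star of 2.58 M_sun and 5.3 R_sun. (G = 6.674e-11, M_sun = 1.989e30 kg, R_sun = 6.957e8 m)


M = 2.58 * 1.989e30 kg = 5.13162e+30 kg; R = 5.3 * 6.957e8 m = 3.68721e+09 m. v_esc = sqrt(2GM/R) = sqrt(2 * 6.674e-11 * 5.13162e+30 / 3.68721e+09) = 431009.0677

431009.0677 m/s


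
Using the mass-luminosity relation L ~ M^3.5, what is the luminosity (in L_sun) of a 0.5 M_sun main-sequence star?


L/L_sun = (M/M_sun)^3.5 = 0.5^3.5 = 0.0884

0.0884 L_sun


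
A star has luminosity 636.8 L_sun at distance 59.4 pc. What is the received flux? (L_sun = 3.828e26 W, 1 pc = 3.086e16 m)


F = L / (4*pi*d^2) = 2.438e+29 / (4*pi*(1.833e+18)^2) = 5.773e-09

5.773e-09 W/m^2


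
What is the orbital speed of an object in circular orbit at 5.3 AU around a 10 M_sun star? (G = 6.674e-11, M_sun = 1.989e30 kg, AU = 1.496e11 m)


v = sqrt(GM/r) = sqrt(6.674e-11 * 1.989e+31 / 7.929e+11) = 40917.2805

40917.2805 m/s


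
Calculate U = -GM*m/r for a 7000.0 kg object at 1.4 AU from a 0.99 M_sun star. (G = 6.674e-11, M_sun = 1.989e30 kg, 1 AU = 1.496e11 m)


M = 0.99 * 1.989e30 kg = 1.96911e+30 kg; r = 1.4 AU * 1.496e11 m/AU = 2.0944e+11 m. U = -GM*m/r = -(6.674e-11 * 1.96911e+30 * 7000.0) / 2.0944e+11 = -4.392e+12

-4.392e+12 J


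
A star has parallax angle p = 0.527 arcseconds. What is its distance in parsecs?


d = 1/p = 1/0.527 = 1.8975

1.8975 pc


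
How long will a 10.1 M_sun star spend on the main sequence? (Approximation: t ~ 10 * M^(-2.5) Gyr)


t = 10 * M^(-2.5) = 10 * 10.1^(-2.5) = 0.0308

0.0308 Gyr


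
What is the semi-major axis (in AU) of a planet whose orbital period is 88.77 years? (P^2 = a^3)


a = P^(2/3) = 88.77^(2/3) = 19.8996

19.8996 AU


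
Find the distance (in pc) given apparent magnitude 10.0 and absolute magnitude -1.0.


d = 10^((m - M + 5)/5) = 10^((10.0 - -1.0 + 5)/5) = 1584.8932

1584.8932 pc


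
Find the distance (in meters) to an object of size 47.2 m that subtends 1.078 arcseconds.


D = size / theta_rad, theta_rad = 1.078 * pi/(180*3600) = 5.226e-06, D = 9.031e+06

9.031e+06 m


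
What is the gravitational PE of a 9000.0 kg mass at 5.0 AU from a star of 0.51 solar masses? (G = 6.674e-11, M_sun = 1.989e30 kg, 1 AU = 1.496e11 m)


M = 0.51 * 1.989e30 kg = 1.01439e+30 kg; r = 5.0 AU * 1.496e11 m/AU = 7.48e+11 m. U = -GM*m/r = -(6.674e-11 * 1.01439e+30 * 9000.0) / 7.48e+11 = -8.146e+11

-8.146e+11 J


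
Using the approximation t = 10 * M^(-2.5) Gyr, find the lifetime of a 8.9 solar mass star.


t = 10 * M^(-2.5) = 10 * 8.9^(-2.5) = 0.0423

0.0423 Gyr


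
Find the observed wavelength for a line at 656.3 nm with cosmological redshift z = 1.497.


lam_obs = lam_emit * (1 + z) = 656.3 * (1 + 1.497) = 1638.7811

1638.7811 nm


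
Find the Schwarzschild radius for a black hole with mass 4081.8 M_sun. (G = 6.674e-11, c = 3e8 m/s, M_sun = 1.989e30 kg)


M = 4081.8 * 1.989e30 kg = 8.1187002e+33 kg. rs = 2GM/c^2 = 2 * 6.674e-11 * 8.1187002e+33 / (3e8)^2 = 1.204e+07

1.204e+07 m


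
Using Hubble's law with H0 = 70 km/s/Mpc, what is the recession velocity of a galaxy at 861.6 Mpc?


v = H0 * d = 70 * 861.6 = 60312.0

60312.0 km/s


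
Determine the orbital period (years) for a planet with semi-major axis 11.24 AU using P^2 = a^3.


P = a^(3/2) = 11.24^1.5 = 37.6833

37.6833 years


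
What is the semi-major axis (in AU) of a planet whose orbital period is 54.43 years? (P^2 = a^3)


a = P^(2/3) = 54.43^(2/3) = 14.3624

14.3624 AU


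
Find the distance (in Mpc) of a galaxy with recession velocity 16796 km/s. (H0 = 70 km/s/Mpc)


d = v / H0 = 16796 / 70 = 239.9429

239.9429 Mpc


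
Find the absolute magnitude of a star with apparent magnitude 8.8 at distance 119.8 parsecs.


M = m - 5*log10(d) + 5 = 8.8 - 5*log10(119.8) + 5 = 3.4077

3.4077


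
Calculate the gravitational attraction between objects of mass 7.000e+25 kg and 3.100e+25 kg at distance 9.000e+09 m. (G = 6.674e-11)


F = G*m1*m2/r^2 = 6.674e-11 * 7.000e+25 * 3.100e+25 / (9.000e+09)^2 = 6.674e-11 * 2.170e+51 / 8.100e+19 = 1.788e+21

1.788e+21 N


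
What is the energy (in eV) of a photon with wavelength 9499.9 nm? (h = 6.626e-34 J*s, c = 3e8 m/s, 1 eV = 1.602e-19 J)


E = hc/lambda = 6.626e-34 * 3e8 / 9.500e-06 = 2.092e-20 J = 0.1306 eV

0.1306 eV


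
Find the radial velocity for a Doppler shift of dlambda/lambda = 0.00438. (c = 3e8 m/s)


v = (dlambda/lambda) * c = 0.00438 * 3e8 = 1.314e+06

1.314e+06 m/s


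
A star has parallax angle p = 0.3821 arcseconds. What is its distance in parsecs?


d = 1/p = 1/0.3821 = 2.6171

2.6171 pc


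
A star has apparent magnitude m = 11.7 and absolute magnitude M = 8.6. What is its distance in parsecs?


d = 10^((m - M + 5)/5) = 10^((11.7 - 8.6 + 5)/5) = 41.6869

41.6869 pc


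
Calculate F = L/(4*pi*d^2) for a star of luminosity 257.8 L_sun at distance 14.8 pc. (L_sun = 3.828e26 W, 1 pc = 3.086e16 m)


F = L / (4*pi*d^2) = 9.869e+28 / (4*pi*(4.567e+17)^2) = 3.765e-08

3.765e-08 W/m^2


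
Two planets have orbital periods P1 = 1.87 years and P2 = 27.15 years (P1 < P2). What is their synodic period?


1/P_syn = |1/P1 - 1/P2| = |1/1.87 - 1/27.15| => P_syn = 2.0083

2.0083 years


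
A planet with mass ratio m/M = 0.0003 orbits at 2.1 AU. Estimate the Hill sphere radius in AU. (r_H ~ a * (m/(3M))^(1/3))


r_H = a * (m/3M)^(1/3) = 2.1 * (0.0003/3)^(1/3) = 0.0975

0.0975 AU


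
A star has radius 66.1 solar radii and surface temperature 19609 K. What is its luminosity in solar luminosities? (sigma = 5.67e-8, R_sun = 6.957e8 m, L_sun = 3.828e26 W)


R = 66.1 * 6.957e8 m = 4.598577e+10 m. L = 4*pi*R^2*sigma*T^4 = 4*pi*(4.598577e+10)^2 * 5.67e-8 * 19609^4 = 2.227725288e+32 W. L/L_sun = 2.227725288e+32 / 3.828e26 = 581955.4043

581955.4043 L_sun


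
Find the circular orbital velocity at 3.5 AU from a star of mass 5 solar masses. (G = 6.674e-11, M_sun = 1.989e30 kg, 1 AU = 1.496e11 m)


v = sqrt(GM/r) = sqrt(6.674e-11 * 9.945e+30 / 5.236e+11) = 35603.7445

35603.7445 m/s


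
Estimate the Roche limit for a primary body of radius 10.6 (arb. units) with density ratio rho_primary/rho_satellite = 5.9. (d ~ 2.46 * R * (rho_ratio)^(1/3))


d_Roche = 2.46 * 10.6 * 5.9^(1/3) = 47.1185

47.1185


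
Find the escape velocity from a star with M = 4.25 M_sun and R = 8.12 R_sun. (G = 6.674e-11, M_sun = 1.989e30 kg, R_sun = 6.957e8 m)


M = 4.25 * 1.989e30 kg = 8.45325e+30 kg; R = 8.12 * 6.957e8 m = 5.649084e+09 m. v_esc = sqrt(2GM/R) = sqrt(2 * 6.674e-11 * 8.45325e+30 / 5.649084e+09) = 446921.1826

446921.1826 m/s


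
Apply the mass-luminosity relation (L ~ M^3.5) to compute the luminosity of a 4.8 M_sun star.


L/L_sun = (M/M_sun)^3.5 = 4.8^3.5 = 242.2949

242.2949 L_sun


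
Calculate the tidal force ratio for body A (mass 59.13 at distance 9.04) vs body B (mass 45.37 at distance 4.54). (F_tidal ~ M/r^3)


Ratio = (M1/r1^3) / (M2/r2^3) = (59.13/9.04^3) / (45.37/4.54^3) = 0.1651

0.1651


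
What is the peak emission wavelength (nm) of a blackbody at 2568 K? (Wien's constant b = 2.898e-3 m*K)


lam_max = b / T = 2.898e-3 / 2568 = 1.129e-06 m = 1128.5047 nm

1128.5047 nm


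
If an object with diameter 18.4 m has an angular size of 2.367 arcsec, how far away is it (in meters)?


D = size / theta_rad, theta_rad = 2.367 * pi/(180*3600) = 1.148e-05, D = 1.603e+06

1.603e+06 m


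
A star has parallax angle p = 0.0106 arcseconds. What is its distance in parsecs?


d = 1/p = 1/0.0106 = 94.3396

94.3396 pc


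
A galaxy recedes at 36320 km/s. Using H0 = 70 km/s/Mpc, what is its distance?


d = v / H0 = 36320 / 70 = 518.8571

518.8571 Mpc


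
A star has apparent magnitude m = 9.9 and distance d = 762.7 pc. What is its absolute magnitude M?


M = m - 5*log10(d) + 5 = 9.9 - 5*log10(762.7) + 5 = 0.4882

0.4882


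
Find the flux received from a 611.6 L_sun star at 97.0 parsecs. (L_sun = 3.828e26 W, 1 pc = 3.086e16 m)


F = L / (4*pi*d^2) = 2.341e+29 / (4*pi*(2.993e+18)^2) = 2.079e-09

2.079e-09 W/m^2


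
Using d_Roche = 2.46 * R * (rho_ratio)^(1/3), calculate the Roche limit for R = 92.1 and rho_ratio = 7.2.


d_Roche = 2.46 * 92.1 * 7.2^(1/3) = 437.4941

437.4941


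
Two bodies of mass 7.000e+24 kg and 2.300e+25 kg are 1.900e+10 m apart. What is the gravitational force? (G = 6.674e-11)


F = G*m1*m2/r^2 = 6.674e-11 * 7.000e+24 * 2.300e+25 / (1.900e+10)^2 = 6.674e-11 * 1.610e+50 / 3.610e+20 = 2.976e+19

2.976e+19 N


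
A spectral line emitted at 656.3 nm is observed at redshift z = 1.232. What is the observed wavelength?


lam_obs = lam_emit * (1 + z) = 656.3 * (1 + 1.232) = 1464.8616

1464.8616 nm


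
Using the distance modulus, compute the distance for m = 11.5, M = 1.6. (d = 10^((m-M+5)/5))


d = 10^((m - M + 5)/5) = 10^((11.5 - 1.6 + 5)/5) = 954.9926

954.9926 pc


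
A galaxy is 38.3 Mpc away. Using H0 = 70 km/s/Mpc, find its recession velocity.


v = H0 * d = 70 * 38.3 = 2681.0

2681.0 km/s


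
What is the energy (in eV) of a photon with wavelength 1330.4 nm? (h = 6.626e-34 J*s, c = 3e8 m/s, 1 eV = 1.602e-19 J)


E = hc/lambda = 6.626e-34 * 3e8 / 1.330e-06 = 1.494e-19 J = 0.9327 eV

0.9327 eV


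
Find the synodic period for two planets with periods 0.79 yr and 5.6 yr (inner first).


1/P_syn = |1/P1 - 1/P2| = |1/0.79 - 1/5.6| => P_syn = 0.9198

0.9198 years


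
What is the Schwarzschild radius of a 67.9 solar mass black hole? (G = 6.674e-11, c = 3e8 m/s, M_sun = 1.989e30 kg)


M = 67.9 * 1.989e30 kg = 1.350531e+32 kg. rs = 2GM/c^2 = 2 * 6.674e-11 * 1.350531e+32 / (3e8)^2 = 200298.7532

200298.7532 m


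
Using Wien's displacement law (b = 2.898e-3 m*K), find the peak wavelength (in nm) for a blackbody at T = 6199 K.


lam_max = b / T = 2.898e-3 / 6199 = 4.675e-07 m = 467.4948 nm

467.4948 nm


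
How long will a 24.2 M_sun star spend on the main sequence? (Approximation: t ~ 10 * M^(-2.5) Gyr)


t = 10 * M^(-2.5) = 10 * 24.2^(-2.5) = 0.0035

0.0035 Gyr


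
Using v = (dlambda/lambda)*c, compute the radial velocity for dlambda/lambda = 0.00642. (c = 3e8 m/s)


v = (dlambda/lambda) * c = 0.00642 * 3e8 = 1.926e+06

1.926e+06 m/s


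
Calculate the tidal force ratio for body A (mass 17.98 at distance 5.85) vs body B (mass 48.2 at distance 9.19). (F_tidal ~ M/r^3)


Ratio = (M1/r1^3) / (M2/r2^3) = (17.98/5.85^3) / (48.2/9.19^3) = 1.4462

1.4462


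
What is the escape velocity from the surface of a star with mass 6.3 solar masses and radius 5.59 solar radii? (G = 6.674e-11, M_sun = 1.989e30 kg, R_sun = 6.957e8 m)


M = 6.3 * 1.989e30 kg = 1.25307e+31 kg; R = 5.59 * 6.957e8 m = 3.888963e+09 m. v_esc = sqrt(2GM/R) = sqrt(2 * 6.674e-11 * 1.25307e+31 / 3.888963e+09) = 655811.2458

655811.2458 m/s


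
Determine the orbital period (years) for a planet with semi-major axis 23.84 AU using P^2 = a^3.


P = a^(3/2) = 23.84^1.5 = 116.4017

116.4017 years


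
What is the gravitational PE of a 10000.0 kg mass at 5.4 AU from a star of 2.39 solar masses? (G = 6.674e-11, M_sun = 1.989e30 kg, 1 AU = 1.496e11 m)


M = 2.39 * 1.989e30 kg = 4.75371e+30 kg; r = 5.4 AU * 1.496e11 m/AU = 8.0784e+11 m. U = -GM*m/r = -(6.674e-11 * 4.75371e+30 * 10000.0) / 8.0784e+11 = -3.927e+12

-3.927e+12 J


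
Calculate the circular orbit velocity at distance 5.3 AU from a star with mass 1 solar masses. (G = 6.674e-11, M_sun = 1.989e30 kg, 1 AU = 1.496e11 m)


v = sqrt(GM/r) = sqrt(6.674e-11 * 1.989e+30 / 7.929e+11) = 12939.1802

12939.1802 m/s


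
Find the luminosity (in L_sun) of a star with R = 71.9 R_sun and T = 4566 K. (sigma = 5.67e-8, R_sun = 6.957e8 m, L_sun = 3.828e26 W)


R = 71.9 * 6.957e8 m = 5.002083e+10 m. L = 4*pi*R^2*sigma*T^4 = 4*pi*(5.002083e+10)^2 * 5.67e-8 * 4566^4 = 7.748869359e+29 W. L/L_sun = 7.748869359e+29 / 3.828e26 = 2024.2605

2024.2605 L_sun


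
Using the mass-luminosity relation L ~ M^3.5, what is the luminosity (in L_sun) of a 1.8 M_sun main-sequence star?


L/L_sun = (M/M_sun)^3.5 = 1.8^3.5 = 7.8244

7.8244 L_sun


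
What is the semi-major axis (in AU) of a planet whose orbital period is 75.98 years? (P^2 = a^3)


a = P^(2/3) = 75.98^(2/3) = 17.9391

17.9391 AU


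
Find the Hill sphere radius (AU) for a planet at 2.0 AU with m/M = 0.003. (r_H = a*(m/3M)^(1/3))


r_H = a * (m/3M)^(1/3) = 2.0 * (0.003/3)^(1/3) = 0.2

0.2 AU


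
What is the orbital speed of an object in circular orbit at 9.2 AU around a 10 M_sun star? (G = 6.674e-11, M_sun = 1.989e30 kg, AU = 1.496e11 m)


v = sqrt(GM/r) = sqrt(6.674e-11 * 1.989e+31 / 1.376e+12) = 31056.3764

31056.3764 m/s


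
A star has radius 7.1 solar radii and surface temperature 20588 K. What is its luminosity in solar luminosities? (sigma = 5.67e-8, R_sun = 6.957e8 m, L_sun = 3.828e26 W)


R = 7.1 * 6.957e8 m = 4.93947e+09 m. L = 4*pi*R^2*sigma*T^4 = 4*pi*(4.93947e+09)^2 * 5.67e-8 * 20588^4 = 3.123275291e+30 W. L/L_sun = 3.123275291e+30 / 3.828e26 = 8159.0264

8159.0264 L_sun


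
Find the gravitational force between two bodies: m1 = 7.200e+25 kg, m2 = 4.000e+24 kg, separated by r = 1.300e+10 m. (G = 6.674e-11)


F = G*m1*m2/r^2 = 6.674e-11 * 7.200e+25 * 4.000e+24 / (1.300e+10)^2 = 6.674e-11 * 2.880e+50 / 1.690e+20 = 1.137e+20

1.137e+20 N


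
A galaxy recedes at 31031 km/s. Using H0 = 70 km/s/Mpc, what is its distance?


d = v / H0 = 31031 / 70 = 443.3

443.3 Mpc


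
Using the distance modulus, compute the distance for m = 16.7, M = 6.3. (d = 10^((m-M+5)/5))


d = 10^((m - M + 5)/5) = 10^((16.7 - 6.3 + 5)/5) = 1202.2644

1202.2644 pc


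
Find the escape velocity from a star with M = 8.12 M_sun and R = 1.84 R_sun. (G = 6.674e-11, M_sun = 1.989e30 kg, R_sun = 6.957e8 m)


M = 8.12 * 1.989e30 kg = 1.615068e+31 kg; R = 1.84 * 6.957e8 m = 1.280088e+09 m. v_esc = sqrt(2GM/R) = sqrt(2 * 6.674e-11 * 1.615068e+31 / 1.280088e+09) = 1.298e+06

1.298e+06 m/s


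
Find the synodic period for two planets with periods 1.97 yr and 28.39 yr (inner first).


1/P_syn = |1/P1 - 1/P2| = |1/1.97 - 1/28.39| => P_syn = 2.1169

2.1169 years


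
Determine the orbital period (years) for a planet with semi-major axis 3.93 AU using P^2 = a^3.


P = a^(3/2) = 3.93^1.5 = 7.7909

7.7909 years


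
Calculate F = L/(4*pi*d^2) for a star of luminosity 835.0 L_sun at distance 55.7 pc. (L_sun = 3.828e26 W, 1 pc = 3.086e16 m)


F = L / (4*pi*d^2) = 3.196e+29 / (4*pi*(1.719e+18)^2) = 8.609e-09

8.609e-09 W/m^2


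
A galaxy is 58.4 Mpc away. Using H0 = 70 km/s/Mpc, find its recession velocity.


v = H0 * d = 70 * 58.4 = 4088.0

4088.0 km/s


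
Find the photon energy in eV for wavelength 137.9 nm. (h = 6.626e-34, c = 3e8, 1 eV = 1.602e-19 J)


E = hc/lambda = 6.626e-34 * 3e8 / 1.379e-07 = 1.441e-18 J = 8.998 eV

8.998 eV


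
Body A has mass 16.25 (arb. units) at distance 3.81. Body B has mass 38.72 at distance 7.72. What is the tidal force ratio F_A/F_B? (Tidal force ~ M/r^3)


Ratio = (M1/r1^3) / (M2/r2^3) = (16.25/3.81^3) / (38.72/7.72^3) = 3.4914

3.4914


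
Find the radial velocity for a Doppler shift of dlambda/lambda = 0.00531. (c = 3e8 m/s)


v = (dlambda/lambda) * c = 0.00531 * 3e8 = 1.593e+06

1.593e+06 m/s


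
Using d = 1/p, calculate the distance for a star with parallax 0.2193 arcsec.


d = 1/p = 1/0.2193 = 4.56

4.56 pc


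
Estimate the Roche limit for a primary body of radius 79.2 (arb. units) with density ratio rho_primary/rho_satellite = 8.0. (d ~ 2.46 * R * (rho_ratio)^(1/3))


d_Roche = 2.46 * 79.2 * 8.0^(1/3) = 389.664

389.664


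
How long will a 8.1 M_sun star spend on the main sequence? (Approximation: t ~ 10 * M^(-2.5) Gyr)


t = 10 * M^(-2.5) = 10 * 8.1^(-2.5) = 0.0536

0.0536 Gyr


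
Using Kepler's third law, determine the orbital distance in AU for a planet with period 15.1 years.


a = P^(2/3) = 15.1^(2/3) = 6.1092

6.1092 AU


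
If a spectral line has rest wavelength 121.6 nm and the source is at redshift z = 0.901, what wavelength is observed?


lam_obs = lam_emit * (1 + z) = 121.6 * (1 + 0.901) = 231.1616

231.1616 nm


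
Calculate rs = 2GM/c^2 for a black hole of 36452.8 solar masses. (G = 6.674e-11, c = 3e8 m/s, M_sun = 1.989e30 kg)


M = 36452.8 * 1.989e30 kg = 7.25046192e+34 kg. rs = 2GM/c^2 = 2 * 6.674e-11 * 7.25046192e+34 / (3e8)^2 = 1.075e+08

1.075e+08 m


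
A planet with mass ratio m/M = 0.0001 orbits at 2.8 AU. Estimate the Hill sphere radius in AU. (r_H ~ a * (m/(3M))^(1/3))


r_H = a * (m/3M)^(1/3) = 2.8 * (0.0001/3)^(1/3) = 0.0901

0.0901 AU


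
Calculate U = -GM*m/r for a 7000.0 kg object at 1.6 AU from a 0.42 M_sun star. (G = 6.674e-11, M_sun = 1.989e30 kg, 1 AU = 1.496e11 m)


M = 0.42 * 1.989e30 kg = 8.3538e+29 kg; r = 1.6 AU * 1.496e11 m/AU = 2.3936e+11 m. U = -GM*m/r = -(6.674e-11 * 8.3538e+29 * 7000.0) / 2.3936e+11 = -1.630e+12

-1.630e+12 J


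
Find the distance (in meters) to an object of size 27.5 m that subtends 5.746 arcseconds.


D = size / theta_rad, theta_rad = 5.746 * pi/(180*3600) = 2.786e-05, D = 987170.5833

987170.5833 m


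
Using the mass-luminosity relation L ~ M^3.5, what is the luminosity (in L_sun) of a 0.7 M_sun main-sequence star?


L/L_sun = (M/M_sun)^3.5 = 0.7^3.5 = 0.287

0.287 L_sun


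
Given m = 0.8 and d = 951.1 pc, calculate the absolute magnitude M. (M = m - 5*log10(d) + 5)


M = m - 5*log10(d) + 5 = 0.8 - 5*log10(951.1) + 5 = -9.0911

-9.0911


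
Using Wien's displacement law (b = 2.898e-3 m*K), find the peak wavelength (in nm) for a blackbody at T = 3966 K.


lam_max = b / T = 2.898e-3 / 3966 = 7.307e-07 m = 730.711 nm

730.711 nm


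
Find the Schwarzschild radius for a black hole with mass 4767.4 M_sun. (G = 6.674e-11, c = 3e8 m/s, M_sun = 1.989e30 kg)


M = 4767.4 * 1.989e30 kg = 9.4823586e+33 kg. rs = 2GM/c^2 = 2 * 6.674e-11 * 9.4823586e+33 / (3e8)^2 = 1.406e+07

1.406e+07 m


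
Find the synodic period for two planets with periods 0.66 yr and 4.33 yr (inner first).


1/P_syn = |1/P1 - 1/P2| = |1/0.66 - 1/4.33| => P_syn = 0.7787

0.7787 years


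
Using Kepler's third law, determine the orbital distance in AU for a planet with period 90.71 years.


a = P^(2/3) = 90.71^(2/3) = 20.1885

20.1885 AU


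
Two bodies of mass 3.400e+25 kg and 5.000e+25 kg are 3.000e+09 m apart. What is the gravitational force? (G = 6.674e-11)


F = G*m1*m2/r^2 = 6.674e-11 * 3.400e+25 * 5.000e+25 / (3.000e+09)^2 = 6.674e-11 * 1.700e+51 / 9.000e+18 = 1.261e+22

1.261e+22 N
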